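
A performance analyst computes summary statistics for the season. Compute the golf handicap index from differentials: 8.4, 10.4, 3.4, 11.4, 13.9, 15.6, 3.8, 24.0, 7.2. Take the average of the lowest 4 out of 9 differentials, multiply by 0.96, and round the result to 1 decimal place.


All differentials: 8.4, 10.4, 3.4, 11.4, 13.9, 15.6, 3.8, 24.0, 7.2
Sorted: 3.4, 3.8, 7.2, 8.4, 10.4, 11.4, 13.9, 15.6, 24.0
Best 4: 3.4, 3.8, 7.2, 8.4
Average of best = 22.8 / 4 = 5.7
Raw index = 5.7 * 0.96 = 5.472
Handicap index = round(5.472, 1) = 5.5

5.5


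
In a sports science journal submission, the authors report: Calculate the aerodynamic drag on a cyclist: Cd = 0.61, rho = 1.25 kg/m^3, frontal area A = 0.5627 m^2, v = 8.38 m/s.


Fd = 0.5 * Cd * rho * A * v^2
Fd = 0.5 * 0.61 * 1.25 * 0.5627 * 8.38^2
v^2 = 70.2244
Fd = 0.5 * 0.61 * 1.25 * 0.5627 * 70.2244 = 15.0652 N

15.0652 N


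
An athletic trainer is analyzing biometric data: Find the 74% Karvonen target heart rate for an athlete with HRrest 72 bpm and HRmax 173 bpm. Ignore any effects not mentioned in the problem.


Target = HRrest + pct*(HRmax - HRrest)
Heart rate reserve = HRmax - HRrest = 173 - 72 = 101 bpm
Fraction = 74% = 0.74
Target = 72 + 0.74 * 101
Target = 72 + 74.74 = 146.74 bpm

146.74 bpm


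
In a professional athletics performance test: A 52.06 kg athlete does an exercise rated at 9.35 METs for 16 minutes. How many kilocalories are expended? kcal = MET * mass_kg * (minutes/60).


kcal = MET * mass * time_hr
Convert time: 16 min = 0.2667 hr
kcal = 9.35 * 52.06 * 0.2667
kcal = 129.8029 kcal

129.8029 kcal


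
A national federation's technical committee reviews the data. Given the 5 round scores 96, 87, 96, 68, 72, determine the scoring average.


Average = sum / n
Sum = 419
Average = 419 / 5 = 83.8

83.8


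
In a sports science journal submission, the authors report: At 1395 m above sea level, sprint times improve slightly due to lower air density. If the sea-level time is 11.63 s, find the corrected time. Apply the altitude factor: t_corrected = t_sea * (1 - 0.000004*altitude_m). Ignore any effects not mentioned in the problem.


Correction factor = 1 - 0.000004 * 1395 = 0.99442
t_corrected = t_sea * factor = 11.63 * 0.99442
t_corrected = 11.5651 s

11.5651 s


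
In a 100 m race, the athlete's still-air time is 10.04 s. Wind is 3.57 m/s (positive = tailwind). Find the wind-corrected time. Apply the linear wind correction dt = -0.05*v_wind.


dt = -0.05 * v_wind = -0.05 * 3.57 = -0.1785 s
t_corrected = t_still + dt = 10.04 + (-0.1785)
t_corrected = 9.8615 s

9.8615 s


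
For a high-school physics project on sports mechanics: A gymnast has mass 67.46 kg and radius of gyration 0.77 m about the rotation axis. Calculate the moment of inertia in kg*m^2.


I = m * k^2
I = 67.46 * 0.77^2
I = 67.46 * 0.5929 = 39.997 kg*m^2

39.997 kg*m^2


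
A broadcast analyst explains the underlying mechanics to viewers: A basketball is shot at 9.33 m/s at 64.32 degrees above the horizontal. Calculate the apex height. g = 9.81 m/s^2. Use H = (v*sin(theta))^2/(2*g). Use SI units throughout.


H = (v*sin(theta))^2 / (2*g)
vy = v*sin(theta) = 9.33 * sin(64.32 deg) = 8.4085 m/s
H = vy^2 / (2*g) = 70.7022 / (2*9.81)
H = 70.7022 / 19.62 = 3.6036 m

3.6036 m


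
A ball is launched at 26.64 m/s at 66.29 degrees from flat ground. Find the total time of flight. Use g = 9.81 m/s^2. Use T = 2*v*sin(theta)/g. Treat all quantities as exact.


T = 2*v*sin(theta)/g
sin(theta) = sin(66.29 deg) = 0.9156
T = 2*26.64*0.9156 / 9.81
T = 48.7828 / 9.81 = 4.9728 s

4.9728 s


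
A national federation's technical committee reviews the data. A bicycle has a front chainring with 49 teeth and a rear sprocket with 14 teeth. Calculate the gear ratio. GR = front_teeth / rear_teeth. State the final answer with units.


GR = front_teeth / rear_teeth
GR = 49 / 14
GR = 3.5

3.5


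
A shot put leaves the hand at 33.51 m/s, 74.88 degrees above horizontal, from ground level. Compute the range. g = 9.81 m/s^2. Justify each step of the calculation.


R = v^2 * sin(2*theta) / g
Convert angle to radians: theta = 74.88 deg = 1.3069 rad
sin(2*theta) = sin(2.6138) = 0.5036
R = 33.51^2 * 0.5036 / 9.81
R = 1122.9201 * 0.5036 / 9.81 = 57.6482 m

57.6482 m


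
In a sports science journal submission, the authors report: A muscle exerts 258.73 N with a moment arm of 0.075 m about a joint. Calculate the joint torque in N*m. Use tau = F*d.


tau = F * d
tau = 258.73 * 0.075
tau = 19.4047 N*m

19.4047 N*m


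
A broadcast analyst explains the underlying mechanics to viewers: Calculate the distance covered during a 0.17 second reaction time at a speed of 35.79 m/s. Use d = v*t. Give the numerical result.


d = v * t
d = 35.79 * 0.17
d = 6.0843 m

6.0843 m


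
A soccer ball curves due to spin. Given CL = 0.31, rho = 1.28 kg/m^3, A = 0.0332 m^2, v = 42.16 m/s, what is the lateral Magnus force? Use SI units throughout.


FM = 0.5 * CL * rho * A * v^2
FM = 0.5 * 0.31 * 1.28 * 0.0332 * 42.16^2
v^2 = 1777.4656
FM = 0.5 * 0.31 * 1.28 * 0.0332 * 1777.4656 = 11.708 N

11.708 N


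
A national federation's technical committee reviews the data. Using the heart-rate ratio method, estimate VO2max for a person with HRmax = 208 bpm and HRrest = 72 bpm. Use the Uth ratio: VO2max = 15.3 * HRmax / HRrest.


VO2max = 15.3 * HRmax / HRrest
VO2max = 15.3 * 208 / 72
VO2max = 3182.4 / 72 = 44.2 mL/kg/min

44.2 mL/kg/min


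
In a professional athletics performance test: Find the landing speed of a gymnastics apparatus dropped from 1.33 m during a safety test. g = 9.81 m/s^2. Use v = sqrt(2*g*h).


v = sqrt(2 * g * h)
v = sqrt(2 * 9.81 * 1.33)
v = sqrt(26.0946) = 5.1083 m/s

5.1083 m/s


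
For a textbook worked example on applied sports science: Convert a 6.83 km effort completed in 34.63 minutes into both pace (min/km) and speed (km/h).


Pace = time / distance = 34.63 min / 6.83 km = 5.0703 min/km
Speed = distance / time_in_hours = 6.83 / 0.5772 hr
Speed = 11.8337 km/h

5.0703 min/km, 11.8337 km/h


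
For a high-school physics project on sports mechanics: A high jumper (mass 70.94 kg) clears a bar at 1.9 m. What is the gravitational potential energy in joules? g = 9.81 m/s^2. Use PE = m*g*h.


PE = m * g * h
PE = 70.94 * 9.81 * 1.9
PE = 695.9214 * 1.9 = 1322.2507 J

1322.2507 J


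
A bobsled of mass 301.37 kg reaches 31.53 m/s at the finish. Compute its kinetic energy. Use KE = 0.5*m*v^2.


KE = 0.5 * m * v^2
KE = 0.5 * 301.37 * 31.53^2
KE = 0.5 * 301.37 * 994.1409 = 149802.1215 J

149802.1215 J


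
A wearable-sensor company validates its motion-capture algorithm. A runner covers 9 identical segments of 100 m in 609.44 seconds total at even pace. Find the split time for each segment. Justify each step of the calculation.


Split time = total_time / n_laps = 609.44 / 9
Split time = 67.7156 s per lap

67.7156 s


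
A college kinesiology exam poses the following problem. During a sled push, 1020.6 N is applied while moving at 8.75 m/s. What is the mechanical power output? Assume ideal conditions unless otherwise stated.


P = F * v
P = 1020.6 * 8.75
P = 8930.25 W

8930.25 W


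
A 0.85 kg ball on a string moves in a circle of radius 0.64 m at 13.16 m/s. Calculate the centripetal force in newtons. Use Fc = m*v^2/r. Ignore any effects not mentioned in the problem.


Fc = m * v^2 / r
v^2 = 13.16^2 = 173.1856
Fc = 0.85 * 173.1856 / 0.64
Fc = 147.2078 / 0.64 = 230.0121 N

230.0121 N


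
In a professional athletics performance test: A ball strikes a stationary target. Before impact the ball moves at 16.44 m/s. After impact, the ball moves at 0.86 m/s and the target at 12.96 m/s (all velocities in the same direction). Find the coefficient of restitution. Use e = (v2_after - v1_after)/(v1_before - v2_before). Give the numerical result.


e = (v2_after - v1_after) / (v1_before - v2_before)
Numerator = 12.96 - 0.86 = 12.1
Denominator = 16.44 - 0 = 16.44
e = 12.1 / 16.44 = 0.736

0.736


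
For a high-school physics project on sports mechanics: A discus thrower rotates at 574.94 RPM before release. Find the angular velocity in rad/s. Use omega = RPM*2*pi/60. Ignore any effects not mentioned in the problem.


omega = RPM * 2 * pi / 60
omega = 574.94 * 2 * 3.14159 / 60
omega = 3612.4546 / 60 = 60.2076 rad/s

60.2076 rad/s


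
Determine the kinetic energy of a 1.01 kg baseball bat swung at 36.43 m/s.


KE = 0.5 * m * v^2
KE = 0.5 * 1.01 * 36.43^2
KE = 0.5 * 1.01 * 1327.1449 = 670.2082 J

670.2082 J


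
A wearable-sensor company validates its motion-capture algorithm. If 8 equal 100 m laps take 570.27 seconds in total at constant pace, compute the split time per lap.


Split time = total_time / n_laps = 570.27 / 8
Split time = 71.2837 s per lap

71.2837 s


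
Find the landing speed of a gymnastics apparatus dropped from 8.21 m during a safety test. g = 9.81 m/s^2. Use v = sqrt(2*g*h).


v = sqrt(2 * g * h)
v = sqrt(2 * 9.81 * 8.21)
v = sqrt(161.0802) = 12.6917 m/s

12.6917 m/s


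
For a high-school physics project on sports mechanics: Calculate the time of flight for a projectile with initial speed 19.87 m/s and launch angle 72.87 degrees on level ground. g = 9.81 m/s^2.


T = 2*v*sin(theta)/g
sin(theta) = sin(72.87 deg) = 0.9556
T = 2*19.87*0.9556 / 9.81
T = 37.9771 / 9.81 = 3.8713 s

3.8713 s


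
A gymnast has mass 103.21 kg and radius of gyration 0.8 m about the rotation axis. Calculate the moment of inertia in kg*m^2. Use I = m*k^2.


I = m * k^2
I = 103.21 * 0.8^2
I = 103.21 * 0.64 = 66.0544 kg*m^2

66.0544 kg*m^2


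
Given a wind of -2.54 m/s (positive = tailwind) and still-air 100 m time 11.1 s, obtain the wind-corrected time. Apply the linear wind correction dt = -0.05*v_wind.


dt = -0.05 * v_wind = -0.05 * -2.54 = 0.127 s
t_corrected = t_still + dt = 11.1 + (0.127)
t_corrected = 11.227 s

11.227 s


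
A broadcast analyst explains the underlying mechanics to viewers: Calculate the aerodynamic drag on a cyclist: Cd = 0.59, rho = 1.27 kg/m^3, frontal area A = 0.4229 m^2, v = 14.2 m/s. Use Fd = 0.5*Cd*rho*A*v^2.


Fd = 0.5 * Cd * rho * A * v^2
Fd = 0.5 * 0.59 * 1.27 * 0.4229 * 14.2^2
v^2 = 201.64
Fd = 0.5 * 0.59 * 1.27 * 0.4229 * 201.64 = 31.9477 N

31.9477 N


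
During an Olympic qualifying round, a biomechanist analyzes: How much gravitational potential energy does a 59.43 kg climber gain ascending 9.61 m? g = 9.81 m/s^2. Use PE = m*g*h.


PE = m * g * h
PE = 59.43 * 9.81 * 9.61
PE = 583.0083 * 9.61 = 5602.7098 J

5602.7098 J


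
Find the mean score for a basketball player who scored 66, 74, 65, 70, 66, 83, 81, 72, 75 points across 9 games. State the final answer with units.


Average = sum / n
Sum = 652
Average = 652 / 9 = 72.4444

72.4444


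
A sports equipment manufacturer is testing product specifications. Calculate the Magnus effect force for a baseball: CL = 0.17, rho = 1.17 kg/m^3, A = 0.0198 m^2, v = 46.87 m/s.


FM = 0.5 * CL * rho * A * v^2
FM = 0.5 * 0.17 * 1.17 * 0.0198 * 46.87^2
v^2 = 2196.7969
FM = 0.5 * 0.17 * 1.17 * 0.0198 * 2196.7969 = 4.3257 N

4.3257 N


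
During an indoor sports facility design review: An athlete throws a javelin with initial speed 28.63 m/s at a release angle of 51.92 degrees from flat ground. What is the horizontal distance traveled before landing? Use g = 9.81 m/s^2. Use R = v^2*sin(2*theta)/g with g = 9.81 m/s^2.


R = v^2 * sin(2*theta) / g
Convert angle to radians: theta = 51.92 deg = 0.9062 rad
sin(2*theta) = sin(1.8123) = 0.971
R = 28.63^2 * 0.971 / 9.81
R = 819.6769 * 0.971 / 9.81 = 81.1294 m

81.1294 m


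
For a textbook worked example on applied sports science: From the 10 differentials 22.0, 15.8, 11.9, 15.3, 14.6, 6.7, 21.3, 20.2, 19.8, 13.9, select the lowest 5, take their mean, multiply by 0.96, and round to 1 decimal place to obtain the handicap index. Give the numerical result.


All differentials: 22.0, 15.8, 11.9, 15.3, 14.6, 6.7, 21.3, 20.2, 19.8, 13.9
Sorted: 6.7, 11.9, 13.9, 14.6, 15.3, 15.8, 19.8, 20.2, 21.3, 22.0
Best 5: 6.7, 11.9, 13.9, 14.6, 15.3
Average of best = 62.4 / 5 = 12.48
Raw index = 12.48 * 0.96 = 11.9808
Handicap index = round(11.9808, 1) = 12.0

12.0


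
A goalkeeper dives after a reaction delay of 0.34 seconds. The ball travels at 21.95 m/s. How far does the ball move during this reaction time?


d = v * t
d = 21.95 * 0.34
d = 7.463 m

7.463 m


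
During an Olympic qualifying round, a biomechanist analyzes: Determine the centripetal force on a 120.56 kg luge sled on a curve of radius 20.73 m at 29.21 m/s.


Fc = m * v^2 / r
v^2 = 29.21^2 = 853.2241
Fc = 120.56 * 853.2241 / 20.73
Fc = 102864.6975 / 20.73 = 4962.1176 N

4962.1176 N


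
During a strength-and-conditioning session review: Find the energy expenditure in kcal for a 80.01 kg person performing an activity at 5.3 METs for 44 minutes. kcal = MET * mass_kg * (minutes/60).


kcal = MET * mass * time_hr
Convert time: 44 min = 0.7333 hr
kcal = 5.3 * 80.01 * 0.7333
kcal = 310.9722 kcal

310.9722 kcal


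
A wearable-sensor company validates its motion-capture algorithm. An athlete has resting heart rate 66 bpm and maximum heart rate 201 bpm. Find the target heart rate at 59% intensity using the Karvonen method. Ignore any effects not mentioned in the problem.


Target = HRrest + pct*(HRmax - HRrest)
Heart rate reserve = HRmax - HRrest = 201 - 66 = 135 bpm
Fraction = 59% = 0.59
Target = 66 + 0.59 * 135
Target = 66 + 79.65 = 145.65 bpm

145.65 bpm


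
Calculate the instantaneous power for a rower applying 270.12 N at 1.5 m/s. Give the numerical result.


P = F * v
P = 270.12 * 1.5
P = 405.18 W

405.18 W


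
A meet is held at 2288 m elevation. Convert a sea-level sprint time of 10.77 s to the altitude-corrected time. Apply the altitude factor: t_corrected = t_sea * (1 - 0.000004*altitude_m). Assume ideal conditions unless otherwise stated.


Correction factor = 1 - 0.000004 * 2288 = 0.990848
t_corrected = t_sea * factor = 10.77 * 0.990848
t_corrected = 10.6714 s

10.6714 s


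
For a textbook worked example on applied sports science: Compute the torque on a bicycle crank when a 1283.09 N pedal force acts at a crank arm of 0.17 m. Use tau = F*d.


tau = F * d
tau = 1283.09 * 0.17
tau = 218.1253 N*m

218.1253 N*m


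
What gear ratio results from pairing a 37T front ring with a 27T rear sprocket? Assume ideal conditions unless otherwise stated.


GR = front_teeth / rear_teeth
GR = 37 / 27
GR = 1.3704

1.3704


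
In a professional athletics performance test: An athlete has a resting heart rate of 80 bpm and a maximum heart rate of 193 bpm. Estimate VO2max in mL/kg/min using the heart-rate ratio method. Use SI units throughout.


VO2max = 15.3 * HRmax / HRrest
VO2max = 15.3 * 193 / 80
VO2max = 2952.9 / 80 = 36.9113 mL/kg/min

36.9113 mL/kg/min


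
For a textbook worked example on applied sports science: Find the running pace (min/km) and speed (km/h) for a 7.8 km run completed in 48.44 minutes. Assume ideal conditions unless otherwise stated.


Pace = time / distance = 48.44 min / 7.8 km = 6.2103 min/km
Speed = distance / time_in_hours = 7.8 / 0.8073 hr
Speed = 9.6614 km/h

6.2103 min/km, 9.6614 km/h


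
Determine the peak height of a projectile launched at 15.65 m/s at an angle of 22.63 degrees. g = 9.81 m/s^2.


H = (v*sin(theta))^2 / (2*g)
vy = v*sin(theta) = 15.65 * sin(22.63 deg) = 6.0218 m/s
H = vy^2 / (2*g) = 36.2619 / (2*9.81)
H = 36.2619 / 19.62 = 1.8482 m

1.8482 m


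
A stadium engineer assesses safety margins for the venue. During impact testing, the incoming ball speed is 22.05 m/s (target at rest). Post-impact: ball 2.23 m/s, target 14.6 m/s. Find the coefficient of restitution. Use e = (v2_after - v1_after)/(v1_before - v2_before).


e = (v2_after - v1_after) / (v1_before - v2_before)
Numerator = 14.6 - 2.23 = 12.37
Denominator = 22.05 - 0 = 22.05
e = 12.37 / 22.05 = 0.561

0.561


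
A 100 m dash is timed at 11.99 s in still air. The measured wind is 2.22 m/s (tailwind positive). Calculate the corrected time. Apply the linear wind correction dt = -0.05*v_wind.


dt = -0.05 * v_wind = -0.05 * 2.22 = -0.111 s
t_corrected = t_still + dt = 11.99 + (-0.111)
t_corrected = 11.879 s

11.879 s


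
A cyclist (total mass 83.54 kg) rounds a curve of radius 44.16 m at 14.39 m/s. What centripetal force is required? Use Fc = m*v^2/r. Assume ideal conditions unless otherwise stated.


Fc = m * v^2 / r
v^2 = 14.39^2 = 207.0721
Fc = 83.54 * 207.0721 / 44.16
Fc = 17298.8032 / 44.16 = 391.7301 N

391.7301 N


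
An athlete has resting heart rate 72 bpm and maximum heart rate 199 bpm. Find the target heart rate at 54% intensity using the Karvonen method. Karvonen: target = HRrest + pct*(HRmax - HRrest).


Target = HRrest + pct*(HRmax - HRrest)
Heart rate reserve = HRmax - HRrest = 199 - 72 = 127 bpm
Fraction = 54% = 0.54
Target = 72 + 0.54 * 127
Target = 72 + 68.58 = 140.58 bpm

140.58 bpm


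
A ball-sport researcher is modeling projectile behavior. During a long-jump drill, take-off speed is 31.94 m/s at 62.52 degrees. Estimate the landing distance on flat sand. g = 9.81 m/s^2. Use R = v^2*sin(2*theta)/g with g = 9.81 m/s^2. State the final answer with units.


R = v^2 * sin(2*theta) / g
Convert angle to radians: theta = 62.52 deg = 1.0912 rad
sin(2*theta) = sin(2.1824) = 0.8188
R = 31.94^2 * 0.8188 / 9.81
R = 1020.1636 * 0.8188 / 9.81 = 85.1438 m

85.1438 m


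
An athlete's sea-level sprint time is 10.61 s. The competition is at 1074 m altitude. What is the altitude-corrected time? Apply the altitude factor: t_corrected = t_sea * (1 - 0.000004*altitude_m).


Correction factor = 1 - 0.000004 * 1074 = 0.995704
t_corrected = t_sea * factor = 10.61 * 0.995704
t_corrected = 10.5644 s

10.5644 s


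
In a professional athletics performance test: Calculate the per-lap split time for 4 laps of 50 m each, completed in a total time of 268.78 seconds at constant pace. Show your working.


Split time = total_time / n_laps = 268.78 / 4
Split time = 67.195 s per lap

67.195 s


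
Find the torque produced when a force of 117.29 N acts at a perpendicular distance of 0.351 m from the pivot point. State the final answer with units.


tau = F * d
tau = 117.29 * 0.351
tau = 41.1688 N*m

41.1688 N*m


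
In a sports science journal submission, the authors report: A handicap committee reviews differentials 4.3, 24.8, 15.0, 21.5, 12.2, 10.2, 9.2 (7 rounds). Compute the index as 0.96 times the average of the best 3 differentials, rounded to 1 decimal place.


All differentials: 4.3, 24.8, 15.0, 21.5, 12.2, 10.2, 9.2
Sorted: 4.3, 9.2, 10.2, 12.2, 15.0, 21.5, 24.8
Best 3: 4.3, 9.2, 10.2
Average of best = 23.7 / 3 = 7.9
Raw index = 7.9 * 0.96 = 7.584
Handicap index = round(7.584, 1) = 7.6

7.6


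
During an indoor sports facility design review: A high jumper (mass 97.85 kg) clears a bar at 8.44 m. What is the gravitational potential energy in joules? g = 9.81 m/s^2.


PE = m * g * h
PE = 97.85 * 9.81 * 8.44
PE = 959.9085 * 8.44 = 8101.6277 J

8101.6277 J


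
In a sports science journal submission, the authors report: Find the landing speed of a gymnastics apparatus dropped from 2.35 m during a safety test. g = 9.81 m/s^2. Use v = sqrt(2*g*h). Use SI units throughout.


v = sqrt(2 * g * h)
v = sqrt(2 * 9.81 * 2.35)
v = sqrt(46.107) = 6.7902 m/s

6.7902 m/s


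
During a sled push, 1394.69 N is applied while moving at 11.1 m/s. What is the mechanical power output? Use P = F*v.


P = F * v
P = 1394.69 * 11.1
P = 15481.059 W

15481.059 W


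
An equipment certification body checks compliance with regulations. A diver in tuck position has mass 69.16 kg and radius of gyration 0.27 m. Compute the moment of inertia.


I = m * k^2
I = 69.16 * 0.27^2
I = 69.16 * 0.0729 = 5.0418 kg*m^2

5.0418 kg*m^2


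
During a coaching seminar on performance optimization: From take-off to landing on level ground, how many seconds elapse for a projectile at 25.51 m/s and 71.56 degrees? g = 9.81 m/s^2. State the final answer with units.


T = 2*v*sin(theta)/g
sin(theta) = sin(71.56 deg) = 0.9487
T = 2*25.51*0.9487 / 9.81
T = 48.4004 / 9.81 = 4.9338 s

4.9338 s


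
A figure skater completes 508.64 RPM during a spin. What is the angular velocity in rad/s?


omega = RPM * 2 * pi / 60
omega = 508.64 * 2 * 3.14159 / 60
omega = 3195.8794 / 60 = 53.2647 rad/s

53.2647 rad/s


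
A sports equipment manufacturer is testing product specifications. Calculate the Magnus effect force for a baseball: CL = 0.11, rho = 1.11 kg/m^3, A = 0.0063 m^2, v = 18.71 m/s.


FM = 0.5 * CL * rho * A * v^2
FM = 0.5 * 0.11 * 1.11 * 0.0063 * 18.71^2
v^2 = 350.0641
FM = 0.5 * 0.11 * 1.11 * 0.0063 * 350.0641 = 0.1346 N

0.1346 N


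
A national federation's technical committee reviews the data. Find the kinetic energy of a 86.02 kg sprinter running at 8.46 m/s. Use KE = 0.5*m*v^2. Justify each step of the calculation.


KE = 0.5 * m * v^2
KE = 0.5 * 86.02 * 8.46^2
KE = 0.5 * 86.02 * 71.5716 = 3078.2945 J

3078.2945 J


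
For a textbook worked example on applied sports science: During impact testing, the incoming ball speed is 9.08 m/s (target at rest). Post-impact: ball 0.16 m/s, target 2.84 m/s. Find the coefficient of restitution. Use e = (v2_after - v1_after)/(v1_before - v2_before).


e = (v2_after - v1_after) / (v1_before - v2_before)
Numerator = 2.84 - 0.16 = 2.68
Denominator = 9.08 - 0 = 9.08
e = 2.68 / 9.08 = 0.2952

0.2952


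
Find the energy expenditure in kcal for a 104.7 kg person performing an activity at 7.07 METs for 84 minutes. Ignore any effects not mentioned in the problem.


kcal = MET * mass * time_hr
Convert time: 84 min = 1.4 hr
kcal = 7.07 * 104.7 * 1.4
kcal = 1036.3206 kcal

1036.3206 kcal


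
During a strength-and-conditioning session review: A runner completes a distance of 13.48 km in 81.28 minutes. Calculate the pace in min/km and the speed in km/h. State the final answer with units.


Pace = time / distance = 81.28 min / 13.48 km = 6.0297 min/km
Speed = distance / time_in_hours = 13.48 / 1.3547 hr
Speed = 9.9508 km/h

6.0297 min/km, 9.9508 km/h


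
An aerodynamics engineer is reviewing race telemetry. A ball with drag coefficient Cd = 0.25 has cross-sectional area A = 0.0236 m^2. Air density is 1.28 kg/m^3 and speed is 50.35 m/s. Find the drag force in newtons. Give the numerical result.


Fd = 0.5 * Cd * rho * A * v^2
Fd = 0.5 * 0.25 * 1.28 * 0.0236 * 50.35^2
v^2 = 2535.1225
Fd = 0.5 * 0.25 * 1.28 * 0.0236 * 2535.1225 = 9.5726 N

9.5726 N


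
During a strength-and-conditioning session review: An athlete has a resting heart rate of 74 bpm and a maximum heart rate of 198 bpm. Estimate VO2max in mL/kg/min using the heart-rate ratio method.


VO2max = 15.3 * HRmax / HRrest
VO2max = 15.3 * 198 / 74
VO2max = 3029.4 / 74 = 40.9378 mL/kg/min

40.9378 mL/kg/min


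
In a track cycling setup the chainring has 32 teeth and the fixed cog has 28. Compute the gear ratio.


GR = front_teeth / rear_teeth
GR = 32 / 28
GR = 1.1429

1.1429


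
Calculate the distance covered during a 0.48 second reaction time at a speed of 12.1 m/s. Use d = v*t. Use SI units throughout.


d = v * t
d = 12.1 * 0.48
d = 5.808 m

5.808 m


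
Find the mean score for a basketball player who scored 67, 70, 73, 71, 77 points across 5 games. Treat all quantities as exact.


Average = sum / n
Sum = 358
Average = 358 / 5 = 71.6

71.6


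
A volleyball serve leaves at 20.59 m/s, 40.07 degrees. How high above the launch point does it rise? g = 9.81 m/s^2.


H = (v*sin(theta))^2 / (2*g)
vy = v*sin(theta) = 20.59 * sin(40.07 deg) = 13.2543 m/s
H = vy^2 / (2*g) = 175.6753 / (2*9.81)
H = 175.6753 / 19.62 = 8.9539 m

8.9539 m


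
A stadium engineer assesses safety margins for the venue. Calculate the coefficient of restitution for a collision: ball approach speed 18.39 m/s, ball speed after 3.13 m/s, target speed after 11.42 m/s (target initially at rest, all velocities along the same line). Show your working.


e = (v2_after - v1_after) / (v1_before - v2_before)
Numerator = 11.42 - 3.13 = 8.29
Denominator = 18.39 - 0 = 18.39
e = 8.29 / 18.39 = 0.4508

0.4508


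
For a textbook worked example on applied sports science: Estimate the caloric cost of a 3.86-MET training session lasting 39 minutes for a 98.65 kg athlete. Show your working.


kcal = MET * mass * time_hr
Convert time: 39 min = 0.65 hr
kcal = 3.86 * 98.65 * 0.65
kcal = 247.5128 kcal

247.5128 kcal


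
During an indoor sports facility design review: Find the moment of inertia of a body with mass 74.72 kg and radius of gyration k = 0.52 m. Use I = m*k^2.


I = m * k^2
I = 74.72 * 0.52^2
I = 74.72 * 0.2704 = 20.2043 kg*m^2

20.2043 kg*m^2


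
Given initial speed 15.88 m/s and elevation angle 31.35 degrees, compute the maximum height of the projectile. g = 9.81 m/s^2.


H = (v*sin(theta))^2 / (2*g)
vy = v*sin(theta) = 15.88 * sin(31.35 deg) = 8.2618 m/s
H = vy^2 / (2*g) = 68.2574 / (2*9.81)
H = 68.2574 / 19.62 = 3.479 m

3.479 m


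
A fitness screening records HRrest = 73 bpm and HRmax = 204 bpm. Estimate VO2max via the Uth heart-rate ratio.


VO2max = 15.3 * HRmax / HRrest
VO2max = 15.3 * 204 / 73
VO2max = 3121.2 / 73 = 42.7562 mL/kg/min

42.7562 mL/kg/min


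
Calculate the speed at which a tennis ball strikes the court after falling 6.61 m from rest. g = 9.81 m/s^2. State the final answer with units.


v = sqrt(2 * g * h)
v = sqrt(2 * 9.81 * 6.61)
v = sqrt(129.6882) = 11.3881 m/s

11.3881 m/s


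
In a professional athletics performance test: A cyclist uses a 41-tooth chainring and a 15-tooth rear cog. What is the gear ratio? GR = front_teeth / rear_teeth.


GR = front_teeth / rear_teeth
GR = 41 / 15
GR = 2.7333

2.7333


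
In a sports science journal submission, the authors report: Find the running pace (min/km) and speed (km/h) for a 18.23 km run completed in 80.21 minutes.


Pace = time / distance = 80.21 min / 18.23 km = 4.3999 min/km
Speed = distance / time_in_hours = 18.23 / 1.3368 hr
Speed = 13.6367 km/h

4.3999 min/km, 13.6367 km/h


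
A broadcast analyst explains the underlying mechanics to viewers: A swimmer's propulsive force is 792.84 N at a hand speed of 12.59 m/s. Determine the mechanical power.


P = F * v
P = 792.84 * 12.59
P = 9981.8556 W

9981.8556 W


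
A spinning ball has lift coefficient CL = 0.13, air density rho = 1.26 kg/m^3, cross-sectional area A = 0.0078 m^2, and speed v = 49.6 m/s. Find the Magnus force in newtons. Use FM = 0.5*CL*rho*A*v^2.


FM = 0.5 * CL * rho * A * v^2
FM = 0.5 * 0.13 * 1.26 * 0.0078 * 49.6^2
v^2 = 2460.16
FM = 0.5 * 0.13 * 1.26 * 0.0078 * 2460.16 = 1.5716 N

1.5716 N


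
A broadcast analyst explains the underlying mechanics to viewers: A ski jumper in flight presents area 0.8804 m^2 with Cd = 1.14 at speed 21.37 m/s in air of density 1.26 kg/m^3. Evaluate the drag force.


Fd = 0.5 * Cd * rho * A * v^2
Fd = 0.5 * 1.14 * 1.26 * 0.8804 * 21.37^2
v^2 = 456.6769
Fd = 0.5 * 1.14 * 1.26 * 0.8804 * 456.6769 = 288.7583 N

288.7583 N


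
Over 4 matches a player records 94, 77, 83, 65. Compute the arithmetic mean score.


Average = sum / n
Sum = 319
Average = 319 / 4 = 79.75

79.75


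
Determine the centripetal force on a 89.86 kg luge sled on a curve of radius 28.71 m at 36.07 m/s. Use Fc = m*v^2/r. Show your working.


Fc = m * v^2 / r
v^2 = 36.07^2 = 1301.0449
Fc = 89.86 * 1301.0449 / 28.71
Fc = 116911.8947 / 28.71 = 4072.1663 N

4072.1663 N


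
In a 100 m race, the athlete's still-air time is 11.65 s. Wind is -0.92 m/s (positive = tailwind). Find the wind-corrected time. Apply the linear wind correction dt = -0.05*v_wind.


dt = -0.05 * v_wind = -0.05 * -0.92 = 0.046 s
t_corrected = t_still + dt = 11.65 + (0.046)
t_corrected = 11.696 s

11.696 s


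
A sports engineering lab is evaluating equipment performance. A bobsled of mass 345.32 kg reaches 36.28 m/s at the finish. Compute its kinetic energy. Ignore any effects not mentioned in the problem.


KE = 0.5 * m * v^2
KE = 0.5 * 345.32 * 36.28^2
KE = 0.5 * 345.32 * 1316.2384 = 227261.7221 J

227261.7221 J


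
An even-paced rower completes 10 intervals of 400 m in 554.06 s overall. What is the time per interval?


Split time = total_time / n_laps = 554.06 / 10
Split time = 55.406 s per lap

55.406 s


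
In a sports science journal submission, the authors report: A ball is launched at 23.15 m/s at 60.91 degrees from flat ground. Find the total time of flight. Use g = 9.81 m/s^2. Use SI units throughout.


T = 2*v*sin(theta)/g
sin(theta) = sin(60.91 deg) = 0.8739
T = 2*23.15*0.8739 / 9.81
T = 40.4596 / 9.81 = 4.1243 s

4.1243 s


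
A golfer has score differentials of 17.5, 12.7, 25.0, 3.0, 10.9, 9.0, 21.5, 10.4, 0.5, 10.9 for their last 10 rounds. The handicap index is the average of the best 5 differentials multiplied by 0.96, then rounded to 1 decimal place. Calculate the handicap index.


All differentials: 17.5, 12.7, 25.0, 3.0, 10.9, 9.0, 21.5, 10.4, 0.5, 10.9
Sorted: 0.5, 3.0, 9.0, 10.4, 10.9, 10.9, 12.7, 17.5, 21.5, 25.0
Best 5: 0.5, 3.0, 9.0, 10.4, 10.9
Average of best = 33.8 / 5 = 6.76
Raw index = 6.76 * 0.96 = 6.4896
Handicap index = round(6.4896, 1) = 6.5

6.5


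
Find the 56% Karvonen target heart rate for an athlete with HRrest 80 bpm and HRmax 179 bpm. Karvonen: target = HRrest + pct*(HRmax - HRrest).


Target = HRrest + pct*(HRmax - HRrest)
Heart rate reserve = HRmax - HRrest = 179 - 80 = 99 bpm
Fraction = 56% = 0.56
Target = 80 + 0.56 * 99
Target = 80 + 55.44 = 135.44 bpm

135.44 bpm


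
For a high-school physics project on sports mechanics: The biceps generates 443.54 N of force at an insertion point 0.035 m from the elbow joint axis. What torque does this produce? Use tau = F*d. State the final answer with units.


tau = F * d
tau = 443.54 * 0.035
tau = 15.5239 N*m

15.5239 N*m


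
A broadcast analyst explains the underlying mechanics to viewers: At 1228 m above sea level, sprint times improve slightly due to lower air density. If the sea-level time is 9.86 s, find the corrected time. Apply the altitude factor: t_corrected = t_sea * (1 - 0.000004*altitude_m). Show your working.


Correction factor = 1 - 0.000004 * 1228 = 0.995088
t_corrected = t_sea * factor = 9.86 * 0.995088
t_corrected = 9.8116 s

9.8116 s


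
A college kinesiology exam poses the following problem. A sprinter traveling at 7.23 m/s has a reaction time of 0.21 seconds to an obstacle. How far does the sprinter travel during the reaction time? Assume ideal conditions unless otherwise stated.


d = v * t
d = 7.23 * 0.21
d = 1.5183 m

1.5183 m


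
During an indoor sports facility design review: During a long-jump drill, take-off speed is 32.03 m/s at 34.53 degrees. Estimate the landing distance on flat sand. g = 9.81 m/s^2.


R = v^2 * sin(2*theta) / g
Convert angle to radians: theta = 34.53 deg = 0.6027 rad
sin(2*theta) = sin(1.2053) = 0.934
R = 32.03^2 * 0.934 / 9.81
R = 1025.9209 * 0.934 / 9.81 = 97.6722 m

97.6722 m


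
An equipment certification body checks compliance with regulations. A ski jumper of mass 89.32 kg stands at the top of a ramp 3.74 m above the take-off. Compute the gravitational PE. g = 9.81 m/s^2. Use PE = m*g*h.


PE = m * g * h
PE = 89.32 * 9.81 * 3.74
PE = 876.2292 * 3.74 = 3277.0972 J

3277.0972 J


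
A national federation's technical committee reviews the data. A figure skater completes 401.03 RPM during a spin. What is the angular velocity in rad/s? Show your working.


omega = RPM * 2 * pi / 60
omega = 401.03 * 2 * 3.14159 / 60
omega = 2519.7458 / 60 = 41.9958 rad/s

41.9958 rad/s


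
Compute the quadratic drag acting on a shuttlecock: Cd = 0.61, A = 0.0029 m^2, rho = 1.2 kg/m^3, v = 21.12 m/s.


Fd = 0.5 * Cd * rho * A * v^2
Fd = 0.5 * 0.61 * 1.2 * 0.0029 * 21.12^2
v^2 = 446.0544
Fd = 0.5 * 0.61 * 1.2 * 0.0029 * 446.0544 = 0.4734 N

0.4734 N


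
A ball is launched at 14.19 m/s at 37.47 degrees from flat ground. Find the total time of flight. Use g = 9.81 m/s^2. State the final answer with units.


T = 2*v*sin(theta)/g
sin(theta) = sin(37.47 deg) = 0.6083
T = 2*14.19*0.6083 / 9.81
T = 17.2649 / 9.81 = 1.7599 s

1.7599 s


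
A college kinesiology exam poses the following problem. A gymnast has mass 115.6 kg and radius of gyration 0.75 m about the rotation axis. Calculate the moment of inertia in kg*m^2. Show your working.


I = m * k^2
I = 115.6 * 0.75^2
I = 115.6 * 0.5625 = 65.025 kg*m^2

65.025 kg*m^2


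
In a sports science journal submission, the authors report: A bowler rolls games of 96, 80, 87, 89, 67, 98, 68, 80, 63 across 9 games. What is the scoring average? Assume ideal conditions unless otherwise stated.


Average = sum / n
Sum = 728
Average = 728 / 9 = 80.8889

80.8889


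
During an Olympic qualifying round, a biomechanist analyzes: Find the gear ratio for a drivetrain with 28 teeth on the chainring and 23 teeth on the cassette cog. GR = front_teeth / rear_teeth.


GR = front_teeth / rear_teeth
GR = 28 / 23
GR = 1.2174

1.2174


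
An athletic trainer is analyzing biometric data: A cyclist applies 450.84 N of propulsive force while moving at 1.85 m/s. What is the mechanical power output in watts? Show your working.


P = F * v
P = 450.84 * 1.85
P = 834.054 W

834.054 W


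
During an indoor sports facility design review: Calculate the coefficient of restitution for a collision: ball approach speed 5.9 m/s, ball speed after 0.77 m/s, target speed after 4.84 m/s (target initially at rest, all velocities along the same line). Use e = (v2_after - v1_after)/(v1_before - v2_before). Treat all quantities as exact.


e = (v2_after - v1_after) / (v1_before - v2_before)
Numerator = 4.84 - 0.77 = 4.07
Denominator = 5.9 - 0 = 5.9
e = 4.07 / 5.9 = 0.6898

0.6898


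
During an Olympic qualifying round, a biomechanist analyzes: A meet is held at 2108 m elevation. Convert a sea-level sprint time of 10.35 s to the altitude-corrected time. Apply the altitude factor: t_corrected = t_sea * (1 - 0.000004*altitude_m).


Correction factor = 1 - 0.000004 * 2108 = 0.991568
t_corrected = t_sea * factor = 10.35 * 0.991568
t_corrected = 10.2627 s

10.2627 s


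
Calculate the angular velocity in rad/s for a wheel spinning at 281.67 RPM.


omega = RPM * 2 * pi / 60
omega = 281.67 * 2 * 3.14159 / 60
omega = 1769.7848 / 60 = 29.4964 rad/s

29.4964 rad/s


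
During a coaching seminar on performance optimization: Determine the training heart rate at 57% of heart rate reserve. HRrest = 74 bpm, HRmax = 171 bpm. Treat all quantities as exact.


Target = HRrest + pct*(HRmax - HRrest)
Heart rate reserve = HRmax - HRrest = 171 - 74 = 97 bpm
Fraction = 57% = 0.57
Target = 74 + 0.57 * 97
Target = 74 + 55.29 = 129.29 bpm

129.29 bpm


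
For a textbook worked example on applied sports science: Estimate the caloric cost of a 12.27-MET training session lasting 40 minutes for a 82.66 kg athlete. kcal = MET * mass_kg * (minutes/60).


kcal = MET * mass * time_hr
Convert time: 40 min = 0.6667 hr
kcal = 12.27 * 82.66 * 0.6667
kcal = 676.1588 kcal

676.1588 kcal


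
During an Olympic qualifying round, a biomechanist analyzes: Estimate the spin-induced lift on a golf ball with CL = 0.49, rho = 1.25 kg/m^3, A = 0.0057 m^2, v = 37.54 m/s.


FM = 0.5 * CL * rho * A * v^2
FM = 0.5 * 0.49 * 1.25 * 0.0057 * 37.54^2
v^2 = 1409.2516
FM = 0.5 * 0.49 * 1.25 * 0.0057 * 1409.2516 = 2.46 N

2.46 N


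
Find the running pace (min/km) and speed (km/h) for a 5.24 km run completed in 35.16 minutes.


Pace = time / distance = 35.16 min / 5.24 km = 6.7099 min/km
Speed = distance / time_in_hours = 5.24 / 0.586 hr
Speed = 8.942 km/h

6.7099 min/km, 8.942 km/h


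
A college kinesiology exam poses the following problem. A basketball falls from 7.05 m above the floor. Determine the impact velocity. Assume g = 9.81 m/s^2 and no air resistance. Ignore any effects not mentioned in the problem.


v = sqrt(2 * g * h)
v = sqrt(2 * 9.81 * 7.05)
v = sqrt(138.321) = 11.761 m/s

11.761 m/s


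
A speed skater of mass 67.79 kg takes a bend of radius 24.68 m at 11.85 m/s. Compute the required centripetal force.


Fc = m * v^2 / r
v^2 = 11.85^2 = 140.4225
Fc = 67.79 * 140.4225 / 24.68
Fc = 9519.2413 / 24.68 = 385.7067 N

385.7067 N


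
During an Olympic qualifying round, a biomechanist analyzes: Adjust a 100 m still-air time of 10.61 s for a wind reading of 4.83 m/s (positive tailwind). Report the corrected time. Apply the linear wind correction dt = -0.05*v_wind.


dt = -0.05 * v_wind = -0.05 * 4.83 = -0.2415 s
t_corrected = t_still + dt = 10.61 + (-0.2415)
t_corrected = 10.3685 s

10.3685 s


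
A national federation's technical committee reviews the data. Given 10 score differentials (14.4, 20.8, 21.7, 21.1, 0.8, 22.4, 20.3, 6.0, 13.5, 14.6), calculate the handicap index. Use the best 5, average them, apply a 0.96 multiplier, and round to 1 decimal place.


All differentials: 14.4, 20.8, 21.7, 21.1, 0.8, 22.4, 20.3, 6.0, 13.5, 14.6
Sorted: 0.8, 6.0, 13.5, 14.4, 14.6, 20.3, 20.8, 21.1, 21.7, 22.4
Best 5: 0.8, 6.0, 13.5, 14.4, 14.6
Average of best = 49.3 / 5 = 9.86
Raw index = 9.86 * 0.96 = 9.4656
Handicap index = round(9.4656, 1) = 9.5

9.5


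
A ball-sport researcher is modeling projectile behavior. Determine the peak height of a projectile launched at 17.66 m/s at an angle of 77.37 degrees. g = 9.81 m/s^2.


H = (v*sin(theta))^2 / (2*g)
vy = v*sin(theta) = 17.66 * sin(77.37 deg) = 17.2327 m/s
H = vy^2 / (2*g) = 296.9649 / (2*9.81)
H = 296.9649 / 19.62 = 15.1358 m

15.1358 m


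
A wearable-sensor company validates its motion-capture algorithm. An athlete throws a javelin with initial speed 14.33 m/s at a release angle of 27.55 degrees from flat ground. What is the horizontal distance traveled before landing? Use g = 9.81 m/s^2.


R = v^2 * sin(2*theta) / g
Convert angle to radians: theta = 27.55 deg = 0.4808 rad
sin(2*theta) = sin(0.9617) = 0.8202
R = 14.33^2 * 0.8202 / 9.81
R = 205.3489 * 0.8202 / 9.81 = 17.1679 m

17.1679 m


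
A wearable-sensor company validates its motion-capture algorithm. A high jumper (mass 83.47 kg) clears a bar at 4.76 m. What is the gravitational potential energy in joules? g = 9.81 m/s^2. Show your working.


PE = m * g * h
PE = 83.47 * 9.81 * 4.76
PE = 818.8407 * 4.76 = 3897.6817 J

3897.6817 J


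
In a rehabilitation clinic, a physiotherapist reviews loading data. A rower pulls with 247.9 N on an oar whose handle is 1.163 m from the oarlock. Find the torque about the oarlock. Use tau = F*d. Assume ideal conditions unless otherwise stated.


tau = F * d
tau = 247.9 * 1.163
tau = 288.3077 N*m

288.3077 N*m


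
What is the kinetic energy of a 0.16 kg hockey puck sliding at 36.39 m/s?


KE = 0.5 * m * v^2
KE = 0.5 * 0.16 * 36.39^2
KE = 0.5 * 0.16 * 1324.2321 = 105.9386 J

105.9386 J


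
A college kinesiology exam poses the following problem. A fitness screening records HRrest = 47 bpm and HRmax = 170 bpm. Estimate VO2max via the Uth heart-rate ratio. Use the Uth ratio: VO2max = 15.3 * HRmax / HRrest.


VO2max = 15.3 * HRmax / HRrest
VO2max = 15.3 * 170 / 47
VO2max = 2601 / 47 = 55.3404 mL/kg/min

55.3404 mL/kg/min


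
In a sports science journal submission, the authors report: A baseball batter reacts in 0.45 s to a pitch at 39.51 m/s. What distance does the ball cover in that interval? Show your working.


d = v * t
d = 39.51 * 0.45
d = 17.7795 m

17.7795 m


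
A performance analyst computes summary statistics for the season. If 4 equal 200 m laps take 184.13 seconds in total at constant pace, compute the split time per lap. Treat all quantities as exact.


Split time = total_time / n_laps = 184.13 / 4
Split time = 46.0325 s per lap

46.0325 s


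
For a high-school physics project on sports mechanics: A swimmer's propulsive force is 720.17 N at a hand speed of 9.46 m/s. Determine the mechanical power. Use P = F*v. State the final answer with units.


P = F * v
P = 720.17 * 9.46
P = 6812.8082 W

6812.8082 W
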